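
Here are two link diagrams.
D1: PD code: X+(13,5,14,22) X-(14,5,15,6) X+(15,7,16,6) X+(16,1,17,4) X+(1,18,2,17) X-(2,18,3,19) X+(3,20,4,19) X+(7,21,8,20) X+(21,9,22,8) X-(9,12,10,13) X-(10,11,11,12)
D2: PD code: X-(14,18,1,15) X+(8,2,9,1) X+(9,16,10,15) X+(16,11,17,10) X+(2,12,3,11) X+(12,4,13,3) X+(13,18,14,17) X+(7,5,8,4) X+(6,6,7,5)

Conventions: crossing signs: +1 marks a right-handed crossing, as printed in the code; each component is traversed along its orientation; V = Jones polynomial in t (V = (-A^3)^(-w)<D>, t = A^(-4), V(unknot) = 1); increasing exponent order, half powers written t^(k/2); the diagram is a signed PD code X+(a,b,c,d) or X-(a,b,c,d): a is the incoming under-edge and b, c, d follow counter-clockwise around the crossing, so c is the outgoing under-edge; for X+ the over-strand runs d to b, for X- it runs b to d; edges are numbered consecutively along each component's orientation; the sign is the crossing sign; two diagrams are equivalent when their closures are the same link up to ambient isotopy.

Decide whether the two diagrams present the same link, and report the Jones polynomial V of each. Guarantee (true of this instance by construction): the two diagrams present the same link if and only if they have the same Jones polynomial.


equivalent: yes
D1 (bracket -A^-17 + A^-13 - A^-9 + 2A^-5 + A^3; 11 crossings at w = +3): V = -t^(3/2) - 2t^(7/2) + t^(9/2) - t^(11/2) + t^(13/2)
V(D2) = -t^(3/2) - 2t^(7/2) + t^(9/2) - t^(11/2) + t^(13/2)  (w +7, c 9, <D> = -A^-5 + A^-1 - A^3 + 2A^7 + A^15)
key observation: from 11 to 9 crossings by R-moves: one link, two diagrams


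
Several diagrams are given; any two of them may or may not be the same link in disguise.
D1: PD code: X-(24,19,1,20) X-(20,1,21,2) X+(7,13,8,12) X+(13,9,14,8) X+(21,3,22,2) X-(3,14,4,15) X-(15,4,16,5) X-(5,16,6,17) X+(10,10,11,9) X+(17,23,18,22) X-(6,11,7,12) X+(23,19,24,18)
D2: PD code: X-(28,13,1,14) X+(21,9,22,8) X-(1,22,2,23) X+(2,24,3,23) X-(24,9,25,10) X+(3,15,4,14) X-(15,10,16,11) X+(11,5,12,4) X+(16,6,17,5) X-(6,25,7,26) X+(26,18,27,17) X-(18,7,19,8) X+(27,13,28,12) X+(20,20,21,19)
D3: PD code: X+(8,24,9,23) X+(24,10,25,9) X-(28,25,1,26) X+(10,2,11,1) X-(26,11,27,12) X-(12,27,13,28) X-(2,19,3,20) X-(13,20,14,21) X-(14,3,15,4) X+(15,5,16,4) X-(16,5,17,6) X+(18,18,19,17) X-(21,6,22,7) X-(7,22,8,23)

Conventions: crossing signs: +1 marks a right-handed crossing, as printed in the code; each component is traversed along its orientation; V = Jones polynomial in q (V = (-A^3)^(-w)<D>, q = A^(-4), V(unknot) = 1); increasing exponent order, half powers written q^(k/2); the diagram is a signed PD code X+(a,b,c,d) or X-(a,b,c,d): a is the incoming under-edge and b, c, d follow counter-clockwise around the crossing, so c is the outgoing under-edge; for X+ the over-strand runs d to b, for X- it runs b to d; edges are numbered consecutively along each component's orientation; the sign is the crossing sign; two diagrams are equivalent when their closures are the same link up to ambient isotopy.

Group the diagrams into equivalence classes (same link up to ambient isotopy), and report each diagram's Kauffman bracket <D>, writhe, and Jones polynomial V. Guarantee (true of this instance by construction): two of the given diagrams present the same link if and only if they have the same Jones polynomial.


equivalence classes: {D1} | {D2} | {D3}
D1 (bracket A^4 + A^12 - A^16; 12 crossings at w = 0): V = -q^-4 + q^-3 + q^-1
V(D2) = q^-2 - q^-1 + 2 - 2q + q^2 - q^3 + q^4  (w +2, c 14, <D> = A^-10 - A^-6 + A^-2 - 2A^2 + 2A^6 - A^10 + A^14)
V(D3) = -q^-6 + q^-5 - q^-4 + 2q^-3 - q^-2 + q^-1  [14 crossings, <D> = A^-8 - A^-4 + 2 - A^4 + A^8 - A^12, w = -4]
key observation: comparing 3 Jones polynomials yields 3 groups


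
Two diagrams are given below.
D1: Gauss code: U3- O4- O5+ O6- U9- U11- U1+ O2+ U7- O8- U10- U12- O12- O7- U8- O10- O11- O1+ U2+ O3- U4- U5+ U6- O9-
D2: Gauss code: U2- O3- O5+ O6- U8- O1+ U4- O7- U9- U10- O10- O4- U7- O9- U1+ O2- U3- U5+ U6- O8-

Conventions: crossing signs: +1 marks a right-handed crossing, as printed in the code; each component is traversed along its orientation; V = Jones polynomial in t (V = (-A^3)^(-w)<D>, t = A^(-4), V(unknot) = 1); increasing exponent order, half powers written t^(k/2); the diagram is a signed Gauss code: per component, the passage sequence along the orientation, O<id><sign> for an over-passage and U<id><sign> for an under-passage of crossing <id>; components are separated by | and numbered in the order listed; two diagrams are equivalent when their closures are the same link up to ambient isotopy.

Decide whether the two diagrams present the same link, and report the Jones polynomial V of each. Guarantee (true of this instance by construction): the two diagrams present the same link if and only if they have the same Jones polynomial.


same link: yes
V(D1) = t^-8 - 2t^-7 + t^-6 - 2t^-5 + 2t^-4 + t^-2  [12 crossings, <D> = A^-10 + 2A^-2 - 2A^2 + A^6 - 2A^10 + A^14, w = -6]
V(D2) = t^-8 - 2t^-7 + t^-6 - 2t^-5 + 2t^-4 + t^-2  [10 crossings, <D> = A^-10 + 2A^-2 - 2A^2 + A^6 - 2A^10 + A^14, w = -6]
insight: all 2 diagrams share one V(t), hence one class


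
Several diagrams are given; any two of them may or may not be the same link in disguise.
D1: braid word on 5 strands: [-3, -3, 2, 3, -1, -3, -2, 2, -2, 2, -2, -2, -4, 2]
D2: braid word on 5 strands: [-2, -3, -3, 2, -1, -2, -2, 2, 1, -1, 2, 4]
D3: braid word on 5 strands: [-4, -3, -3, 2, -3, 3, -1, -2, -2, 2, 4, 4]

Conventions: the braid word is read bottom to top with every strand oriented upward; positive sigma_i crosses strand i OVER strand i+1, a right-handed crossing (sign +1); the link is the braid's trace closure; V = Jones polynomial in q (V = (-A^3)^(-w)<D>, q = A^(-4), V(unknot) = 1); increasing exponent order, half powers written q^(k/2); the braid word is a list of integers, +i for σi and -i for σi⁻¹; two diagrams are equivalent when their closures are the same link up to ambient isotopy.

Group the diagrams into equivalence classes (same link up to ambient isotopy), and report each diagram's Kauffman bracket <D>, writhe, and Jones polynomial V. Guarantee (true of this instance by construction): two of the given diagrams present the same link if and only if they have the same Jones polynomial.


classes: {D1, D2, D3}
V(D1) = q^-3 + q^-2 + q^-1 + 1  [14 crossings, <D> = A^-12 + A^-8 + A^-4 + 1, w = -4]
V(D2) = q^-3 + q^-2 + q^-1 + 1  [12 crossings, <D> = A^-6 + A^-2 + A^2 + A^6, w = -2]
V(D3) = q^-3 + q^-2 + q^-1 + 1  (w -2, c 12, <D> = A^-6 + A^-2 + A^2 + A^6)
insight: one V(q) for all 3 diagrams — one class (guaranteed)


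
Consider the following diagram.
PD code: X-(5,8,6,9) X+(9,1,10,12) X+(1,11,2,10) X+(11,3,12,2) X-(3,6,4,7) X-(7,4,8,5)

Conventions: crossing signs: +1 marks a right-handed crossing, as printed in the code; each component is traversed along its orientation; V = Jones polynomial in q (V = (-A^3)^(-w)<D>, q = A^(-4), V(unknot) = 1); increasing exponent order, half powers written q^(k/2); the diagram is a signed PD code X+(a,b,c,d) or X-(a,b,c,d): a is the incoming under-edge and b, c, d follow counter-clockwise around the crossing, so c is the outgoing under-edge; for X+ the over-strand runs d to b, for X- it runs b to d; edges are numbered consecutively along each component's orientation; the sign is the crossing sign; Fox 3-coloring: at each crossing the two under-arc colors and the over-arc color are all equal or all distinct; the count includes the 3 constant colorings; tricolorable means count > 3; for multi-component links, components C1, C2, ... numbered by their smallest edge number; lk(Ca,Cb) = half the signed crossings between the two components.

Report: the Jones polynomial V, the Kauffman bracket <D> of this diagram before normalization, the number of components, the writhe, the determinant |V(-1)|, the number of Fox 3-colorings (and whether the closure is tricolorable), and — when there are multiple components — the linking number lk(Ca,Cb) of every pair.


V(q) = -q^-3 + q^-2 - q^-1 + 3 - q + q^2 - q^3
bracket: -A^-12 + A^-8 - A^-4 + 3 - A^4 + A^8 - A^12, w = 0
1 component, writhe 0, over 6 crossings
det 9, colorings 27 of 3^6 — tricolorable
observation: w = 0 shifts under R1 moves; the (-A^3)^(0) factor cancels that in V


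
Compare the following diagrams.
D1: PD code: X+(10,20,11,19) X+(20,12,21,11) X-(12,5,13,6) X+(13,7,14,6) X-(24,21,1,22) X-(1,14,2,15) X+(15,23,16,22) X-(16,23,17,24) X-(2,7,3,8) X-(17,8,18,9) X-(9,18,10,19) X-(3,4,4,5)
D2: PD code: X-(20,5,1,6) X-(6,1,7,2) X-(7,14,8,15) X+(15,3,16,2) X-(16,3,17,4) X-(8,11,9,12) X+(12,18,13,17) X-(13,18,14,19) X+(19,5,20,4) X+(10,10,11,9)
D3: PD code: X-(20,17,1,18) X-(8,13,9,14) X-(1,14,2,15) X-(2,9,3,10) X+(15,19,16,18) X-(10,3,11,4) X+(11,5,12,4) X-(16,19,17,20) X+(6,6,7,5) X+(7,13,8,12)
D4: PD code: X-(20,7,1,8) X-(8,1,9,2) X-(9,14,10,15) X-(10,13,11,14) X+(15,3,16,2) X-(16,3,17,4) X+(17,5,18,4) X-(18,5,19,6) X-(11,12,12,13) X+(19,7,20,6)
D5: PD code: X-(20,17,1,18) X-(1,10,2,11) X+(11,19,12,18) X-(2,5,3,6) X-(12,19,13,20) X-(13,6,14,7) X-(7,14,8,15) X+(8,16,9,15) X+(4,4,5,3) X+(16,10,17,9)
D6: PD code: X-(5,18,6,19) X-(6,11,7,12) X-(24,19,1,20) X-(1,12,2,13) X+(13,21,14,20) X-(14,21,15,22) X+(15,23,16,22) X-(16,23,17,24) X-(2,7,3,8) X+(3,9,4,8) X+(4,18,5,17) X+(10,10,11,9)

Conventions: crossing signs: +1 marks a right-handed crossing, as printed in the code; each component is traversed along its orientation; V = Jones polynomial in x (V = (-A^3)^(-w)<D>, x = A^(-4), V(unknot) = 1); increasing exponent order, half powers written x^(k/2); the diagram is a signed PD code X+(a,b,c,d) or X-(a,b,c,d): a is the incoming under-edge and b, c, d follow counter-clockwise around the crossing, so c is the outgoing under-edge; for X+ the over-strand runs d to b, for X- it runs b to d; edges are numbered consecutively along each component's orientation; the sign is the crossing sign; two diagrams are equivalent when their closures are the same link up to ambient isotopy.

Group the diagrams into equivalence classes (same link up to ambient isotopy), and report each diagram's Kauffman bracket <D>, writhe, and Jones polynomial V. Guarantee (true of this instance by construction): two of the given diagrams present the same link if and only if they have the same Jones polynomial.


grouping into links: {D1, D2, D3, D4, D5, D6}
V(D1) = 1  (w -4, c 12, <D> = A^-12)
V(D2) = 1  [10 crossings, <D> = A^-6, w = -2]
D3 (bracket A^-6; 10 crossings at w = -2): V = 1
D4 (bracket A^-12; 10 crossings at w = -4): V = 1
V(D5) = 1  [10 crossings, <D> = A^-6, w = -2]
V(D6) = 1  (w -2, c 12, <D> = A^-6)
key observation: all 6 diagrams share one V(x), hence one class


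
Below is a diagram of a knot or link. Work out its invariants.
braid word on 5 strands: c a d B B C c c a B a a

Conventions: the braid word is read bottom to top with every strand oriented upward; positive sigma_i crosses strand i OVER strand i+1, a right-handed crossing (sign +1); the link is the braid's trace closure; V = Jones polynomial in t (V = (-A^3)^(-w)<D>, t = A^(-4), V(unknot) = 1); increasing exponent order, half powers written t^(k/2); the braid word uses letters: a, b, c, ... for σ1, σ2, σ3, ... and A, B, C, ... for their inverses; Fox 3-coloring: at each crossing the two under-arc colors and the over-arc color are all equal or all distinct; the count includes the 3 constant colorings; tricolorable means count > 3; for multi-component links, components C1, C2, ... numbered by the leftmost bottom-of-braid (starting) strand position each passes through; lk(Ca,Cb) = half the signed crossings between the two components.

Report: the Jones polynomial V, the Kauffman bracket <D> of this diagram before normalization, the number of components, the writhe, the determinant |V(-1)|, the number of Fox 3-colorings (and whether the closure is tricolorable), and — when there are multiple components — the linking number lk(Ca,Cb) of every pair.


V(t) = -t^-2 + 3t^-1 - 4 + 7t - 7t^2 + 8t^3 - 6t^4 + 5t^5 - 2t^6 + t^7
bracket: A^-16 - 2A^-12 + 5A^-8 - 6A^-4 + 8 - 7A^4 + 7A^8 - 4A^12 + 3A^16 - A^20, w = +4
3 components, writhe +4, over 12 crossings
lk(C1,C2) = +2
linking number lk(C1,C3) = -1
lk(C2,C3): +1
det 44, colorings 3 of 3^12 — not tricolorable
observation: w = +4 (over 12 crossings) is diagram-only; (-A^3)^(-4) removes it from V


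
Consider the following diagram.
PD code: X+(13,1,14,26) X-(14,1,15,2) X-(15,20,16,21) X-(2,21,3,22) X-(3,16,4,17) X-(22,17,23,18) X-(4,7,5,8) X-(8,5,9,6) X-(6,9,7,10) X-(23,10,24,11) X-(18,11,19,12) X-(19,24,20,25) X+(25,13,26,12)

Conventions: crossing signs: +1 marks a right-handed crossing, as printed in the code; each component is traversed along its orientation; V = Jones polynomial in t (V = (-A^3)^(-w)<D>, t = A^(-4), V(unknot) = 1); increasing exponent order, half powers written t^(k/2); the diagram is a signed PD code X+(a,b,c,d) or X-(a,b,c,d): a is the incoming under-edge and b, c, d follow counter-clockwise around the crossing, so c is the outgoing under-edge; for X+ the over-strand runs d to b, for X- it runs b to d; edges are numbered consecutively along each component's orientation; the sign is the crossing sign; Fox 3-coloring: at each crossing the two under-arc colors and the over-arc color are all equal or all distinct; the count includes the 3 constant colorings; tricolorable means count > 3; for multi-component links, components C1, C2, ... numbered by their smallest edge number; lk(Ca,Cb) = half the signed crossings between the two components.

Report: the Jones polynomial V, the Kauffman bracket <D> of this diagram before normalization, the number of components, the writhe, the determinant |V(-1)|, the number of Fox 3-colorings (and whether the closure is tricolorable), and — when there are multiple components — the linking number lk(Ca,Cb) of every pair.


Jones polynomial: V(t) = t^-11 - 2t^-10 + 2t^-9 - 3t^-8 + 2t^-7 - 2t^-6 + 2t^-5 + t^-3
<D> = -A^-15 - 2A^-7 + 2A^-3 - 2A + 3A^5 - 2A^9 + 2A^13 - A^17; writhe -9
components 1, writhe -9 (13 crossings)
3-colorings: 9 of 3^13, det 15 — tricolorable
note: |V(-1)| = 15: so tricolorable, since 3 divides 15


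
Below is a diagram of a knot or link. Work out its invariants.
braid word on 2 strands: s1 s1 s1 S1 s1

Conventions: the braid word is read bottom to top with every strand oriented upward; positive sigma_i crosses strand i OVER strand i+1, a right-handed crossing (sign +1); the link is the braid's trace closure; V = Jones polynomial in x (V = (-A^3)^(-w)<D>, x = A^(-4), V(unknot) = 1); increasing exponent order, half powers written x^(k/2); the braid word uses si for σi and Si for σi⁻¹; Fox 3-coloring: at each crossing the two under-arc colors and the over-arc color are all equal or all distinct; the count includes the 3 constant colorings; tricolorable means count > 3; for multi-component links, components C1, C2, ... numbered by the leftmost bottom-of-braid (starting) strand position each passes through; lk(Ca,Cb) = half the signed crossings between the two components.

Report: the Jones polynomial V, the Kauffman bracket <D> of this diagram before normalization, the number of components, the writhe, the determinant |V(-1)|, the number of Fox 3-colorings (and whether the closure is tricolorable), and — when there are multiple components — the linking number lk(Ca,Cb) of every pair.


V = x + x^3 - x^4
<D> = A^-7 - A^-3 - A^5 (w = +3)
1 component over 5 crossings, w = +3
9 Fox colorings among 3^5, |V(-1)| = 3: tricolorable
why: w = +3 shifts under R1 moves; the (-A^3)^(-3) factor cancels that in V


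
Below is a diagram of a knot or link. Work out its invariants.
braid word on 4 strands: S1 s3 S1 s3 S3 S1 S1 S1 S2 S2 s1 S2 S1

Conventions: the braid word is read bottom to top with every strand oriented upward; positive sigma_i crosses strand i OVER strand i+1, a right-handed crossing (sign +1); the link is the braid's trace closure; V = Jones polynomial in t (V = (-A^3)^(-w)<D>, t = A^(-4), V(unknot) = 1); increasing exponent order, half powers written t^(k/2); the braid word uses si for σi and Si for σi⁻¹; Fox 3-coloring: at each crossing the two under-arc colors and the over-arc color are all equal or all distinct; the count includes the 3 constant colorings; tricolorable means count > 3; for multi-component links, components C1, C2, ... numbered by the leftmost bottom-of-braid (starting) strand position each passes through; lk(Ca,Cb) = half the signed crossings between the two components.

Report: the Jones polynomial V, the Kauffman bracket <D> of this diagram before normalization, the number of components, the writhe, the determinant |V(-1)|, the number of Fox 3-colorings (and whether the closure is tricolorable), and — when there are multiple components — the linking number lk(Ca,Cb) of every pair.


V(t) = -t^-12 + 2t^-11 - 3t^-10 + 4t^-9 - 5t^-8 + 4t^-7 - 3t^-6 + 3t^-5 - t^-4 + t^-3
bracket: -A^-9 + A^-5 - 3A^-1 + 3A^3 - 4A^7 + 5A^11 - 4A^15 + 3A^19 - 2A^23 + A^27, w = -7
1 component, writhe -7, over 13 crossings
det 27, colorings 9 of 3^13 — tricolorable
observation: det 27 = |V(-1)|; divisible by 3, so tricolorable


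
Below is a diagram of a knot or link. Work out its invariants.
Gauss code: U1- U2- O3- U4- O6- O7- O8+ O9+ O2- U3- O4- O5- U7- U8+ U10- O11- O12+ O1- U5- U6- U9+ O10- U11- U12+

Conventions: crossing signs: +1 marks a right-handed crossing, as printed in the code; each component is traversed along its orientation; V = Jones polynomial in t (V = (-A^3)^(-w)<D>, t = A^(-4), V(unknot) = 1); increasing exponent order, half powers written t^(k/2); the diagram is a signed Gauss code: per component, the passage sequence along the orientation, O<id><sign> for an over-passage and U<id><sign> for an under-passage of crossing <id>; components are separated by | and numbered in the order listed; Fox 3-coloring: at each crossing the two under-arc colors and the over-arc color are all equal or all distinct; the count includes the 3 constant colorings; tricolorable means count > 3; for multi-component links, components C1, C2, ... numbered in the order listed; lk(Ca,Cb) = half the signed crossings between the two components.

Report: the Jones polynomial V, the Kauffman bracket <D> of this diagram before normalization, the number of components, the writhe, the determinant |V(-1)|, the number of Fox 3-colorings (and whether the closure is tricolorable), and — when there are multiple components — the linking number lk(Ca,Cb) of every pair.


V = t^-8 - 2t^-7 + t^-6 - 2t^-5 + 2t^-4 + t^-2
<D> = A^-10 + 2A^-2 - 2A^2 + A^6 - 2A^10 + A^14 (w = -6)
1 component over 12 crossings, w = -6
27 Fox colorings among 3^12, |V(-1)| = 9: tricolorable
why: w = -6 shifts under R1 moves; the (-A^3)^(6) factor cancels that in V


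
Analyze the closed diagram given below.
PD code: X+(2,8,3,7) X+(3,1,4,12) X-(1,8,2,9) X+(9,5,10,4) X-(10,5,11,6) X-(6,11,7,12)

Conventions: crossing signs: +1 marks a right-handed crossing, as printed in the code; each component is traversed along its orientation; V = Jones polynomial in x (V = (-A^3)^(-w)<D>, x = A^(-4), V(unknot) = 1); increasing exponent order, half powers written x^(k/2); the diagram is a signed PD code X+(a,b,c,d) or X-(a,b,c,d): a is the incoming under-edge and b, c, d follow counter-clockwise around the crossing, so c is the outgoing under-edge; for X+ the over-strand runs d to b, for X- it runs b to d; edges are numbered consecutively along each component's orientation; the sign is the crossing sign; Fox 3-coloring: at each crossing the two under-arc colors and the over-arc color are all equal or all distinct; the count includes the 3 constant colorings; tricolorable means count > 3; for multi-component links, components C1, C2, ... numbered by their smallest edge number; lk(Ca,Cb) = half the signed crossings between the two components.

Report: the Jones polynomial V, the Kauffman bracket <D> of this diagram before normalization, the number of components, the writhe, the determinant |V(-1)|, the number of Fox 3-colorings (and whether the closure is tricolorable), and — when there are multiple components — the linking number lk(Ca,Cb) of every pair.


V(x) = 1
bracket: 1, w = 0
1 component, writhe 0, over 6 crossings
det 1, colorings 3 of 3^6 — not tricolorable
observation: det 1 = |V(-1)|; not divisible by 3, so not tricolorable


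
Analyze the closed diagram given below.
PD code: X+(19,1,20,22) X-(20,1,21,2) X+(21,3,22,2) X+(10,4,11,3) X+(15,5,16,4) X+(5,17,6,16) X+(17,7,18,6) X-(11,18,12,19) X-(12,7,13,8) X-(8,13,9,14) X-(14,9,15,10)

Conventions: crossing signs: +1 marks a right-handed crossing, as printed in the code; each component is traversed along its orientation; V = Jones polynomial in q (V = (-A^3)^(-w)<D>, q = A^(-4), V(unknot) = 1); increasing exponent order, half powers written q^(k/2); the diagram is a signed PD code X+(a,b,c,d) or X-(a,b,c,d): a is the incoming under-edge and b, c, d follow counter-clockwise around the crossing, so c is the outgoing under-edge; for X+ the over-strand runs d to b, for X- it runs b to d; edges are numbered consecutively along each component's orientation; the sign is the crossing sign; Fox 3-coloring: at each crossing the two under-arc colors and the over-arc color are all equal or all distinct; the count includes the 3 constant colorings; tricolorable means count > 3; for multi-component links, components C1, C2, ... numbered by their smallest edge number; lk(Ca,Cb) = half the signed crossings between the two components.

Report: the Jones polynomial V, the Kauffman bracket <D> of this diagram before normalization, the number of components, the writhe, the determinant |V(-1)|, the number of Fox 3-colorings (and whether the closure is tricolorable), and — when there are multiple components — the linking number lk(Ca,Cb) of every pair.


Jones polynomial: V(q) = -q^-3 + q^-2 - q^-1 + 3 - q + q^2 - q^3
<D> = A^-9 - A^-5 + A^-1 - 3A^3 + A^7 - A^11 + A^15; writhe +1
components 1, writhe +1 (11 crossings)
3-colorings: 27 of 3^11, det 9 — tricolorable
note: w = +1 shifts under R1 moves; the (-A^3)^(-1) factor cancels that in V


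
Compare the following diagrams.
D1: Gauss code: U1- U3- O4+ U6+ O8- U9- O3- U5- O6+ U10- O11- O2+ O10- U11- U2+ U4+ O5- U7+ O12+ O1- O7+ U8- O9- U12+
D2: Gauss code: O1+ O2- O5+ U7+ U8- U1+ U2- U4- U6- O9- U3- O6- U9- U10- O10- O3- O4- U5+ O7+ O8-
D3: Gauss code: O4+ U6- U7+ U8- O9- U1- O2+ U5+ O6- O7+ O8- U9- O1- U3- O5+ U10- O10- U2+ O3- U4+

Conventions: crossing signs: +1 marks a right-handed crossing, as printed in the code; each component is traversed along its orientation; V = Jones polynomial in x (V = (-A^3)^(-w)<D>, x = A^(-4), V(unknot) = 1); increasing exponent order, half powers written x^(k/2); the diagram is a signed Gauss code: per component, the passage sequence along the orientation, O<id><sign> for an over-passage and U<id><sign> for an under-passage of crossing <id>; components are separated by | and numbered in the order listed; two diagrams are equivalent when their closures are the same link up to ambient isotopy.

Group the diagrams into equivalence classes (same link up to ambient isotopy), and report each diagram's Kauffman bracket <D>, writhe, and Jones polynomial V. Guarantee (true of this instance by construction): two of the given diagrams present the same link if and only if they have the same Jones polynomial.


grouping into links: {D1, D3} | {D2}
V(D1) = x^-5 - 2x^-4 + 2x^-3 - 2x^-2 + 2x^-1 - 1 + x  (w -2, c 12, <D> = A^-10 - A^-6 + 2A^-2 - 2A^2 + 2A^6 - 2A^10 + A^14)
D2 (bracket A^-8 + 1 - A^4; 10 crossings at w = -4): V = -x^-4 + x^-3 + x^-1
V(D3) = x^-5 - 2x^-4 + 2x^-3 - 2x^-2 + 2x^-1 - 1 + x  (w -2, c 10, <D> = A^-10 - A^-6 + 2A^-2 - 2A^2 + 2A^6 - 2A^10 + A^14)
key observation: comparing 3 Jones polynomials yields 2 groups


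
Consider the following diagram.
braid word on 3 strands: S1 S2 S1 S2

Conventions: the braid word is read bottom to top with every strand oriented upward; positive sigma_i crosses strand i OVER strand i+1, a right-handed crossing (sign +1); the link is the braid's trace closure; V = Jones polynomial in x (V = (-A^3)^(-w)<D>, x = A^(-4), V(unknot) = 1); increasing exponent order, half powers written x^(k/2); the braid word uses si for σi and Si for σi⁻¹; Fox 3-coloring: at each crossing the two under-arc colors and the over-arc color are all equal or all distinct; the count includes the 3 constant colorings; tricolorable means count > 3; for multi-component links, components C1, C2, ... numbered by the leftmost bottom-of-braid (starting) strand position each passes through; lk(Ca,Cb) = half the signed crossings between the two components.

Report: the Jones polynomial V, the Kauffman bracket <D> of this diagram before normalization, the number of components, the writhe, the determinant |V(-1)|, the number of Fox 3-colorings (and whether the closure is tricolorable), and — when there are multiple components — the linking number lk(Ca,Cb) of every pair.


V(x) = -x^-4 + x^-3 + x^-1
bracket: A^-8 + 1 - A^4, w = -4
1 component, writhe -4, over 4 crossings
det 3, colorings 9 of 3^4 — tricolorable
observation: V spans 3 powers of x: at least 3 crossings in any diagram


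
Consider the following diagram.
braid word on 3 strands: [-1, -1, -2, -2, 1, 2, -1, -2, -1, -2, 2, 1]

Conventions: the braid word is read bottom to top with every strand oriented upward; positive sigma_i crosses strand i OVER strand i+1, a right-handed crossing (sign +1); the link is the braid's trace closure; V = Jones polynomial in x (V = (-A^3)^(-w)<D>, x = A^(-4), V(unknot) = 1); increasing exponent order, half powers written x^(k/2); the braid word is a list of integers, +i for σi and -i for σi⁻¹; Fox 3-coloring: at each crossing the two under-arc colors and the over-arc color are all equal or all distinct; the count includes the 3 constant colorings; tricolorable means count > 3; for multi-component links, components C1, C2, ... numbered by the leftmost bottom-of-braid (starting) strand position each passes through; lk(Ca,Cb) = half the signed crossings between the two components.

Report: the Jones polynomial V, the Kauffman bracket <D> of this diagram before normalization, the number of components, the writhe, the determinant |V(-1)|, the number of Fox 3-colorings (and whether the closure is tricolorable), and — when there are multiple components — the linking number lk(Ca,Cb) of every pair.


V = -x^-4 + x^-3 + x^-1
<D> = A^-8 + 1 - A^4 (w = -4)
1 component over 12 crossings, w = -4
9 Fox colorings among 3^12, |V(-1)| = 3: tricolorable
why: the span of V is 3, forcing >= 3 crossings in any diagram


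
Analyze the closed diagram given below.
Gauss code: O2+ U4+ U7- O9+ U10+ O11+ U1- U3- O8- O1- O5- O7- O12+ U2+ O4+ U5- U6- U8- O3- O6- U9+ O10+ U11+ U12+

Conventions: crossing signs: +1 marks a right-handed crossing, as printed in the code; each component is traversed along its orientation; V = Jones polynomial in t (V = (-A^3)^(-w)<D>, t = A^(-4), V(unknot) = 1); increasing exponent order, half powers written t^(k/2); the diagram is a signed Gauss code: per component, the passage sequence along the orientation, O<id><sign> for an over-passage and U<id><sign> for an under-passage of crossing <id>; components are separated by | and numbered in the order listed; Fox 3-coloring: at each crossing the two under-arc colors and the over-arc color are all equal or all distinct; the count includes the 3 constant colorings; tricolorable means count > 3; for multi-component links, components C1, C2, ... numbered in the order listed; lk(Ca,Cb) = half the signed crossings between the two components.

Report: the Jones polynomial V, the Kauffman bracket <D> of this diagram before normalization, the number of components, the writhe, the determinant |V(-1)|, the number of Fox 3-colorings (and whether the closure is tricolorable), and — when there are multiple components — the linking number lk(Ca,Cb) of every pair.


Jones polynomial: V(t) = -t^-2 + 2t^-1 - 3 + 5t - 4t^2 + 5t^3 - 4t^4 + 2t^5 - t^6
<D> = -A^-24 + 2A^-20 - 4A^-16 + 5A^-12 - 4A^-8 + 5A^-4 - 3 + 2A^4 - A^8; writhe 0
components 1, writhe 0 (12 crossings)
3-colorings: 9 of 3^12, det 27 — tricolorable
note: w = 0 (over 12 crossings) is diagram-only; (-A^3)^(0) removes it from V


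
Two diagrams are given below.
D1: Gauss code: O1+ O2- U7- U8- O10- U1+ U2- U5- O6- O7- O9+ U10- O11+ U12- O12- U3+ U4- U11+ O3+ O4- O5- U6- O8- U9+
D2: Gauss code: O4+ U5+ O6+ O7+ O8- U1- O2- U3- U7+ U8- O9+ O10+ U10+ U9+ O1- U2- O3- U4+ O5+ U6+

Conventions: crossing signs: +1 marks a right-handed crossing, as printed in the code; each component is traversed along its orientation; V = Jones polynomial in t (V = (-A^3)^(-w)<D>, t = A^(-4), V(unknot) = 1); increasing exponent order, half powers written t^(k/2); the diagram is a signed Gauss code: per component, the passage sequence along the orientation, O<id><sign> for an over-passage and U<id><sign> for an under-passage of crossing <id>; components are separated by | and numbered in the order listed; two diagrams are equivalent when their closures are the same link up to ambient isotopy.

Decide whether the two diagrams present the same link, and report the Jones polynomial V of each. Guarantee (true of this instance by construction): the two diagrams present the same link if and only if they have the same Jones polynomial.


equivalent: no
V(D1) = -t^-4 + t^-3 + t^-1  (w -4, c 12, <D> = A^-8 + 1 - A^4)
V(D2) = -t^-3 + t^-2 - t^-1 + 3 - t + t^2 - t^3  (w +2, c 10, <D> = -A^-6 + A^-2 - A^2 + 3A^6 - A^10 + A^14 - A^18)
why: 2 values of V(t) split the 2 diagrams


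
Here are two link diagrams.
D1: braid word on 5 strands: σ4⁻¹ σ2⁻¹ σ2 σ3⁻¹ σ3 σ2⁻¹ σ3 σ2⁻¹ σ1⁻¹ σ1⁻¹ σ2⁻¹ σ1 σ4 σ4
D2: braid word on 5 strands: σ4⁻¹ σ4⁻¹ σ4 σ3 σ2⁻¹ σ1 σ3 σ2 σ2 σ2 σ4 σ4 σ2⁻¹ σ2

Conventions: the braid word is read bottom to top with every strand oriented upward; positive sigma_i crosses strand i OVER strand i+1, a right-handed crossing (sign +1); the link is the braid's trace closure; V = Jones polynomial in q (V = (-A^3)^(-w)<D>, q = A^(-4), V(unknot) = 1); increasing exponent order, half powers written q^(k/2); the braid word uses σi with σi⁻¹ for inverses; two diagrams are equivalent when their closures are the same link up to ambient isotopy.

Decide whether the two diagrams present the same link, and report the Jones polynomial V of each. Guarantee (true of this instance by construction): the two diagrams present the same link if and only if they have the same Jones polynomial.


equivalent: no
D1 (bracket A^-2 - A^2 + 2A^6 - A^10 + A^14 - A^18; 14 crossings at w = -2): V = -q^-6 + q^-5 - q^-4 + 2q^-3 - q^-2 + q^-1
D2 (bracket -A^-6 + A^-2 - A^2 + 2A^6 - A^10 + A^14; 14 crossings at w = +6): V = q - q^2 + 2q^3 - q^4 + q^5 - q^6
key observation: V(q) takes 2 values over 2 diagrams, fixing the grouping


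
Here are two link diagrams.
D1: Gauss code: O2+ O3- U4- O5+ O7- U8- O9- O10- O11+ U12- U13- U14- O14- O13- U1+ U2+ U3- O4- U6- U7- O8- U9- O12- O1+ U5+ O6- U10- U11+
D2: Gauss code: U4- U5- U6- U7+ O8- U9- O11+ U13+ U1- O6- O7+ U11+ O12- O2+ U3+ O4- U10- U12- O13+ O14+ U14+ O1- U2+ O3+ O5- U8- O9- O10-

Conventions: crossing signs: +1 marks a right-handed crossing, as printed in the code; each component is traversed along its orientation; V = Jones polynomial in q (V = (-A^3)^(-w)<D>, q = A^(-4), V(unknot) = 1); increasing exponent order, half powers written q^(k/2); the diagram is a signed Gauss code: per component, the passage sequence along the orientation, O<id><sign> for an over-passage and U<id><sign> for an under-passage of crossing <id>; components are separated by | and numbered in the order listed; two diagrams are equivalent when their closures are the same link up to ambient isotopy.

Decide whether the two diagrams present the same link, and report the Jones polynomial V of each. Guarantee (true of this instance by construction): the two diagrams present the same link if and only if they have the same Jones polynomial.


equivalent: yes
D1 (bracket A^-14 - A^-10 + 2A^-6 - A^-2 + A^2 - A^6; 14 crossings at w = -6): V = -q^-6 + q^-5 - q^-4 + 2q^-3 - q^-2 + q^-1
V(D2) = -q^-6 + q^-5 - q^-4 + 2q^-3 - q^-2 + q^-1  (w -2, c 14, <D> = A^-2 - A^2 + 2A^6 - A^10 + A^14 - A^18)
key observation: one V(q) for all 2 diagrams — one class (guaranteed)


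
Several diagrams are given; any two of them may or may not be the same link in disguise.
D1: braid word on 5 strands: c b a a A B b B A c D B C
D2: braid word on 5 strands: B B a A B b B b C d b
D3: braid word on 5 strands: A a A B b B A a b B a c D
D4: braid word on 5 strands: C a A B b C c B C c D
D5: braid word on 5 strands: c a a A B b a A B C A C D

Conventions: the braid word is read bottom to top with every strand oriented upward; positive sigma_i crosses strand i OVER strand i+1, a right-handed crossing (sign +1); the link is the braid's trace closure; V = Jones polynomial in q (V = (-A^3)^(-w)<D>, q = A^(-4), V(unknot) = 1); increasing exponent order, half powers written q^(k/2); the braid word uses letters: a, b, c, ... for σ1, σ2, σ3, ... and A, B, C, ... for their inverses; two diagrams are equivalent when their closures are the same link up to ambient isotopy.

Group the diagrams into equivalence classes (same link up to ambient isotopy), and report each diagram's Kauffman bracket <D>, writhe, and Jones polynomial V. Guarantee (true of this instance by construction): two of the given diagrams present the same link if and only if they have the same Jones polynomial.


grouping into links: {D1, D2, D3, D4, D5}
V(D1) = -q^(-1/2) - q^(1/2)  (w -1, c 13, <D> = A^-5 + A^-1)
D2 (bracket A^-5 + A^-1; 11 crossings at w = -1): V = -q^(-1/2) - q^(1/2)
D3 (bracket A^-5 + A^-1; 13 crossings at w = -1): V = -q^(-1/2) - q^(1/2)
V(D4) = -q^(-1/2) - q^(1/2)  [11 crossings, <D> = A^-11 + A^-7, w = -3]
V(D5) = -q^(-1/2) - q^(1/2)  (w -3, c 13, <D> = A^-11 + A^-7)
why: one V(q) for all 5 diagrams — one class (guaranteed)


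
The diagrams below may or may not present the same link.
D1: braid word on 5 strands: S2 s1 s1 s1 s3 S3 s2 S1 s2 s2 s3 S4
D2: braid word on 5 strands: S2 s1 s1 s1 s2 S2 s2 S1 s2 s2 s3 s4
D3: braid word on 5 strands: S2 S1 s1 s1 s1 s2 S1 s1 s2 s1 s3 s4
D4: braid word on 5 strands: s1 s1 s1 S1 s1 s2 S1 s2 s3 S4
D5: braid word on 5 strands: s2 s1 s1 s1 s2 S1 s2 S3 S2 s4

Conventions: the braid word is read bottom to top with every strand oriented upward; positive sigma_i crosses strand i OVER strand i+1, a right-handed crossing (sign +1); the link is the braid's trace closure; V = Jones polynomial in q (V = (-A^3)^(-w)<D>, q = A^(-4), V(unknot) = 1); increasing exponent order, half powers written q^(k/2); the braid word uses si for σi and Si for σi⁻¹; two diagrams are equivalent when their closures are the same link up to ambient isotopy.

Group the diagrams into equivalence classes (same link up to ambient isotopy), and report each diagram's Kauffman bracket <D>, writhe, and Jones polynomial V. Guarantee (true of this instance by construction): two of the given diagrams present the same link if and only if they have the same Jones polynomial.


grouping into links: {D1, D2, D3, D4, D5}
V(D1) = q - q^2 + 2q^3 - q^4 + q^5 - q^6  (w +4, c 12, <D> = -A^-12 + A^-8 - A^-4 + 2 - A^4 + A^8)
V(D2) = q - q^2 + 2q^3 - q^4 + q^5 - q^6  [12 crossings, <D> = -A^-6 + A^-2 - A^2 + 2A^6 - A^10 + A^14, w = +6]
D3 (bracket -A^-6 + A^-2 - A^2 + 2A^6 - A^10 + A^14; 12 crossings at w = +6): V = q - q^2 + 2q^3 - q^4 + q^5 - q^6
D4 (bracket -A^-12 + A^-8 - A^-4 + 2 - A^4 + A^8; 10 crossings at w = +4): V = q - q^2 + 2q^3 - q^4 + q^5 - q^6
V(D5) = q - q^2 + 2q^3 - q^4 + q^5 - q^6  (w +4, c 10, <D> = -A^-12 + A^-8 - A^-4 + 2 - A^4 + A^8)
why: all 5 diagrams share one V(q), hence one class


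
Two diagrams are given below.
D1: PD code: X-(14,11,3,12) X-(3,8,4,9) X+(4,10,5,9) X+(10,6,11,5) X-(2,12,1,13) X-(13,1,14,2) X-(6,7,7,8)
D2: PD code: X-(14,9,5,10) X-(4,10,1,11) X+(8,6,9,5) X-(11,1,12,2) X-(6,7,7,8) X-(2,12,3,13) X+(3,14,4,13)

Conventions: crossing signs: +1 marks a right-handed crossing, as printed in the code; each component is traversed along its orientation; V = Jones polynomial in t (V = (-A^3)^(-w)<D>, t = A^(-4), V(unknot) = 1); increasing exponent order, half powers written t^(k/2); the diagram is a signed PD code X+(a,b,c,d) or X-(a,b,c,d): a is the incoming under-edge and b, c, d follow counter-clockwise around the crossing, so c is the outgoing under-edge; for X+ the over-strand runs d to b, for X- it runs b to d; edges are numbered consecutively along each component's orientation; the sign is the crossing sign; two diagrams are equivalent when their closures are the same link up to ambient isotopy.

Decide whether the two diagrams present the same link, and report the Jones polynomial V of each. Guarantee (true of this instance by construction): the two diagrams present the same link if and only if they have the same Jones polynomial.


equivalent: yes
D1 (bracket A^-7 + A; 7 crossings at w = -3): V = -t^(-5/2) - t^(-1/2)
V(D2) = -t^(-5/2) - t^(-1/2)  [7 crossings, <D> = A^-7 + A, w = -3]
observation: Reidemeister moves carry D1 (7 crossings) to D2 (7)


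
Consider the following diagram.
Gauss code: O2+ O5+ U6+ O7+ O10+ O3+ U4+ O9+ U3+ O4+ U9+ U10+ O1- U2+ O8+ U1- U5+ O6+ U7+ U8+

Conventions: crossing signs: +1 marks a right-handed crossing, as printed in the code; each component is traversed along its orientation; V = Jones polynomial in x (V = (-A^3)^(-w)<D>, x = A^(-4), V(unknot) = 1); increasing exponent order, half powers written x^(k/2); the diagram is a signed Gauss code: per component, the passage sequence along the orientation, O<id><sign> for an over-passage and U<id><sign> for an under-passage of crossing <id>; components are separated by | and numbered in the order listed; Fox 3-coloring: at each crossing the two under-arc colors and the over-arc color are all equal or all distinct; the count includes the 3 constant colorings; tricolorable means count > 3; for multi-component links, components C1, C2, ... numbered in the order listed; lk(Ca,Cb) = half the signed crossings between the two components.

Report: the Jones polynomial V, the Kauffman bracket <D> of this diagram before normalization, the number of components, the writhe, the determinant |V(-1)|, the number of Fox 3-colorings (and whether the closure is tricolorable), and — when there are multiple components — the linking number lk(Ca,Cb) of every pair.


V = x^2 - x^3 + 3x^4 - 3x^5 + 4x^6 - 4x^7 + 2x^8 - 2x^9 + x^10
<D> = A^-16 - 2A^-12 + 2A^-8 - 4A^-4 + 4 - 3A^4 + 3A^8 - A^12 + A^16 (w = +8)
1 component over 10 crossings, w = +8
9 Fox colorings among 3^10, |V(-1)| = 21: tricolorable
why: w = +8 shifts under R1 moves; the (-A^3)^(-8) factor cancels that in V


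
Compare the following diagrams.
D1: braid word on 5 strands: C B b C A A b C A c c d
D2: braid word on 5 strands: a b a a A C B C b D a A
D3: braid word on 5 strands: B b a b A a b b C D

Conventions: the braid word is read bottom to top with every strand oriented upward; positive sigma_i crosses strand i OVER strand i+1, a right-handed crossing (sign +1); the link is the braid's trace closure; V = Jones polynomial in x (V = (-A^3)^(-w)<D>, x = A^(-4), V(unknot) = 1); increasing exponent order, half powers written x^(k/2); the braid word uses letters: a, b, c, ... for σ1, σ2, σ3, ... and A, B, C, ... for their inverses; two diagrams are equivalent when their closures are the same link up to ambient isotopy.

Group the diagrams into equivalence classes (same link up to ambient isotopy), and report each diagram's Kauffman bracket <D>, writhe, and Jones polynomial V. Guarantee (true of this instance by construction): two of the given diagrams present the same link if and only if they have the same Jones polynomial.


grouping into links: {D1} | {D2} | {D3}
V(D1) = -x^-4 + x^-3 + x^-1  (w -2, c 12, <D> = A^-2 + A^6 - A^10)
D2 (bracket 1; 12 crossings at w = 0): V = 1
V(D3) = x + x^3 - x^4  (w +2, c 10, <D> = -A^-10 + A^-6 + A^2)
key observation: comparing 3 Jones polynomials yields 3 groups


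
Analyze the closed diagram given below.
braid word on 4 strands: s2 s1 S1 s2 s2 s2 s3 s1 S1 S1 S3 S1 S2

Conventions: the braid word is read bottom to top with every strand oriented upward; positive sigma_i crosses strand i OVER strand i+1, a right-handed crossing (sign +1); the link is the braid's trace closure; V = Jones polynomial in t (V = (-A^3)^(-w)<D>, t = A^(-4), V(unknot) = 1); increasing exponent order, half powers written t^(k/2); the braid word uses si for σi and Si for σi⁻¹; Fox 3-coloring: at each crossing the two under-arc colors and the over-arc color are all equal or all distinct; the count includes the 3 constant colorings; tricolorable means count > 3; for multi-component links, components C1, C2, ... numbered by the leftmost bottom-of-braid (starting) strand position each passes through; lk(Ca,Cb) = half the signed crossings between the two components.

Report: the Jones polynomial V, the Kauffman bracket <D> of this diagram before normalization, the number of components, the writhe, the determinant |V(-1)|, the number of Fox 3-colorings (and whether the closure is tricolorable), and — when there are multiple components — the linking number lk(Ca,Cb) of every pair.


V(t) = t^-2 + t^-1 + 2 + t - t^4
bracket: A^-13 - A^-1 - 2A^3 - A^7 - A^11, w = +1
3 components, writhe +1, over 13 crossings
lk(C1,C2) = -1
linking number lk(C1,C3) = 0
lk(C2,C3): 0
det 0, colorings 27 of 3^13 — tricolorable
observation: span 6 respects span(V) <= c + mu - 1 = 15 for this 3-component diagram
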